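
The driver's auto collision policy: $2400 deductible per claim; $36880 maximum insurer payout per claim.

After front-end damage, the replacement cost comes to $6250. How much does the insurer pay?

Less the $2400 deductible: $6250 − $2400 = $3850.
$3850 ≤ $36880, so the limit doesn't bind; insurer pays $3850.

$3850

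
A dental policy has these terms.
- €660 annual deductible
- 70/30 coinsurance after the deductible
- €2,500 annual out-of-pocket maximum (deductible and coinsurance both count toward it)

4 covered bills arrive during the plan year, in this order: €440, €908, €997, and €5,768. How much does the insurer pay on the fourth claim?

€4,433.50

Claim 1 (€440): all of it applies to the deductible. Patient owes €440 (running OOP €440). Plan pays €440 − €440 = €0.
Claim 2 (€908): deductible takes €220, €688 remains; patient's 30% is €206.40. Patient pays €426.40; OOP now €866.40. Insurer: €908 − €426.40 = €481.60.
Claim 3 (€997): 30% coinsurance on €997 = €299.10. Cost to patient: €299.10. OOP to date €1,165.50. Plan pays €997 − €299.10 = €697.90.
Claim 4 (€5,768): deductible already satisfied, so patient's share is 30% × €5,768 = €1,730.40. That would push OOP to €2,895.90, over the €2,500 cap, so patient pays €2,500 − €1,165.50 = €1,334.50. Insurer: €5,768 − €1,334.50 = €4,433.50.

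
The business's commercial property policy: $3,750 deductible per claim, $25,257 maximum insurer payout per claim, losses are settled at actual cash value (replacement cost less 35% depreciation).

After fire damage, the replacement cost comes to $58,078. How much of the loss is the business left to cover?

At 35% depreciation, ACV = $58,078 − $20,327.30 = $37,750.70.
After the deductible, $37,750.70 − $3,750 = $34,000.70 remains.
The $25,257 per-incident cap binds; insurer pays $25,257.
Out of pocket: $58,078 − $25,257 = $32,821.

$32,821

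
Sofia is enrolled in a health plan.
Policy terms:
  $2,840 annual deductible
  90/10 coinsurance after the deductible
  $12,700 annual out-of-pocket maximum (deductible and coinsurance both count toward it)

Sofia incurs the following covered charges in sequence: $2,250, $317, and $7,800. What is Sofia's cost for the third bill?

Claim 1 — $2,250: fully absorbed by the deductible. Cost to patient: $2,250. OOP to date $2,250.
Claim 2 — $317: all of it applies to the deductible. Patient owes $317 (running OOP $2,567).
Claim 3 — $7,800: $273 to deductible, leaving $7,527; 10% of $7,527 = $752.70. Cost to patient: $1,025.70. OOP to date $3,592.70.

$1,025.70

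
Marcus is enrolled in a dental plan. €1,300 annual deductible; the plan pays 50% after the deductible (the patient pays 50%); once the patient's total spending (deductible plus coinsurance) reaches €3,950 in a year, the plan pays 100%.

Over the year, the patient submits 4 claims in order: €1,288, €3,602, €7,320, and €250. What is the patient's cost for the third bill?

Claim 1 (€1,288): entire amount goes to the deductible. Patient owes €1,288 (running OOP €1,288).
Claim 2 (€3,602): €12 finishes the deductible; €3,590 goes to coinsurance; patient's 50% is €1,795. Patient owes €1,807 (running OOP €3,095).
Claim 3 (€7,320): 50% coinsurance on €7,320 = €3,660. That would push OOP to €6,755, over the €3,950 cap, so patient pays €3,950 − €3,095 = €855.

€855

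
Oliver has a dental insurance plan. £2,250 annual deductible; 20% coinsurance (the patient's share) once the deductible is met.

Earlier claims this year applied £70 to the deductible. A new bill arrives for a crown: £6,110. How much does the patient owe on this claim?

£2,966

Remaining deductible: £2,250 − £70 = £2,180.
The remaining £3,930 (= £6,110 − £2,180) moves to coinsurance.
20% of £3,930 = £786 falls to the patient.
That puts the patient's cost at £2,180 + £786 = £2,966.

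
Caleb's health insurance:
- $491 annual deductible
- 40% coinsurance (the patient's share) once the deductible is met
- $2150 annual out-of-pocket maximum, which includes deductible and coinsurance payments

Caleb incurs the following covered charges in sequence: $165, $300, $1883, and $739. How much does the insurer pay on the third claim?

$1114.20

#1 ($165): all of it applies to the deductible. Cost to patient: $165. OOP to date $165. Plan pays $165 − $165 = $0.
#2 ($300): entire amount goes to the deductible. Patient owes $300 (running OOP $465). Insurer: $300 − $300 = $0.
#3 ($1883): $26 finishes the deductible; $1857 goes to coinsurance; patient's 40% is $742.80. Patient owes $768.80 (running OOP $1233.80). Plan pays $1883 − $768.80 = $1114.20.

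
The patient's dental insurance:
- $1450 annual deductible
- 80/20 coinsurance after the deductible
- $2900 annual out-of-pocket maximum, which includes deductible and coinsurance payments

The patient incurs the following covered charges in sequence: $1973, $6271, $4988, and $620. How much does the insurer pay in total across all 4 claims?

#1 ($1973): $1450 to deductible, leaving $523; 20% of $523 = $104.60. Patient pays $1554.60; OOP now $1554.60. Insurer: $1973 − $1554.60 = $418.40.
#2 ($6271): deductible already satisfied, so patient's share is 20% × $6271 = $1254.20. Patient owes $1254.20 (running OOP $2808.80). Plan pays $6271 − $1254.20 = $5016.80.
#3 ($4988): deductible already satisfied, so patient's share is 20% × $4988 = $997.60. OOP would hit $3806.40 > $2900, so the cap limits the patient to $2900 − $2808.80 = $91.20. Plan pays $4988 − $91.20 = $4896.80.
#4 ($620): deductible already satisfied, so patient's share is 20% × $620 = $124. Adding that to $2900 gives $3024, past the $2900 cap; patient pays only $2900 − $2900 = $0. Insurer: $620 − $0 = $620.
Insurer total = bills − patient's total = $13852 − $2900 = $10952.

$10952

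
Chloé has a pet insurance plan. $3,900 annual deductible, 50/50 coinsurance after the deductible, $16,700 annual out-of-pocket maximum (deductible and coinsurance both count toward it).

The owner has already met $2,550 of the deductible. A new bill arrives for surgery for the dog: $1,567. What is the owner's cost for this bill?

Deductible still to meet: $3,900 − $2,550 = $1,350.
That leaves $1,567 − $1,350 = $217 for coinsurance.
Coinsurance: $217 × 50% = $108.50.
That puts the owner's cost at $1,350 + $108.50 = $1,458.50 before any cap.
Total out-of-pocket so far would be $2,550 + $1,458.50 = $4,008.50, below the $16,700 cap — no reduction.

$1,458.50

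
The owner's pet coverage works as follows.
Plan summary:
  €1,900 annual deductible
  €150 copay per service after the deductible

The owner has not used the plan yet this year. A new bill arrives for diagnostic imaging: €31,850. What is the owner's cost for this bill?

€2,050

Nothing has been paid toward the €1,900 deductible, so the first €1,900 of this charge is applied there.
That leaves €31,850 − €1,900 = €29,950 for the copay.
Copay on this service: €150.
That puts the owner's cost at €1,900 + €150 = €2,050.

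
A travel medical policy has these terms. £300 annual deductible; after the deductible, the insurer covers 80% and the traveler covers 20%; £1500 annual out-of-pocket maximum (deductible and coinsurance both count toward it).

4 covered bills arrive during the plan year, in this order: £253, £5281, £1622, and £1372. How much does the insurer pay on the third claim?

Bill 1, £253: fully absorbed by the deductible. Cost to traveler: £253. OOP to date £253. Insurer: £253 − £253 = £0.
Bill 2, £5281: £47 to deductible, leaving £5234; traveler's 20% is £1046.80. Cost to traveler: £1093.80. OOP to date £1346.80. Plan pays £5281 − £1093.80 = £4187.20.
Bill 3, £1622: deductible met; 20% of £1622 = £324.40. OOP would hit £1671.20 > £1500, so the cap limits the traveler to £1500 − £1346.80 = £153.20. Insurer: £1622 − £153.20 = £1468.80.

£1468.80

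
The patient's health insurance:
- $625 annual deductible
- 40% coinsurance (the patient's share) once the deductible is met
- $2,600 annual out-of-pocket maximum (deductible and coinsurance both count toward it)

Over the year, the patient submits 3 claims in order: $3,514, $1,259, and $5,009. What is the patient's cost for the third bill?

Bill 1, $3,514: $625 to deductible, leaving $2,889; patient's 40% is $1,155.60. Patient pays $1,780.60; OOP now $1,780.60.
Bill 2, $1,259: deductible already satisfied, so patient's share is 40% × $1,259 = $503.60. Patient pays $503.60; OOP now $2,284.20.
Bill 3, $5,009: deductible already satisfied, so patient's share is 40% × $5,009 = $2,003.60. That would push OOP to $4,287.80, over the $2,600 cap, so patient pays $2,600 − $2,284.20 = $315.80.

$315.80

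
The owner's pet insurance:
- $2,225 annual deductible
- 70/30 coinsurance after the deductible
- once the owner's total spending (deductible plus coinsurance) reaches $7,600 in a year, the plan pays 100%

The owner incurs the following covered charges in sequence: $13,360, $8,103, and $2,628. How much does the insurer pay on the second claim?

Claim 1 ($13,360): $2,225 to deductible, leaving $11,135; coinsurance $11,135 × 30% = $3,340.50. Owner pays $5,565.50; OOP now $5,565.50. Insurer: $13,360 − $5,565.50 = $7,794.50.
Claim 2 ($8,103): 30% coinsurance on $8,103 = $2,430.90. OOP would hit $7,996.40 > $7,600, so the cap limits the owner to $7,600 − $5,565.50 = $2,034.50. Plan pays $8,103 − $2,034.50 = $6,068.50.

$6,068.50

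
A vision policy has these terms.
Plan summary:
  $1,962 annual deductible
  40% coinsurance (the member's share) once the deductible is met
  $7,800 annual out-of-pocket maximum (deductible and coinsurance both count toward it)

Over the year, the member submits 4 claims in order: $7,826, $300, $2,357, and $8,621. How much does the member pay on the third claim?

Claim 1 ($7,826): $1,962 to deductible, leaving $5,864; coinsurance $5,864 × 40% = $2,345.60. Member owes $4,307.60 (running OOP $4,307.60).
Claim 2 ($300): 40% coinsurance on $300 = $120. Member owes $120 (running OOP $4,427.60).
Claim 3 ($2,357): deductible already satisfied, so member's share is 40% × $2,357 = $942.80. Member owes $942.80 (running OOP $5,370.40).

$942.80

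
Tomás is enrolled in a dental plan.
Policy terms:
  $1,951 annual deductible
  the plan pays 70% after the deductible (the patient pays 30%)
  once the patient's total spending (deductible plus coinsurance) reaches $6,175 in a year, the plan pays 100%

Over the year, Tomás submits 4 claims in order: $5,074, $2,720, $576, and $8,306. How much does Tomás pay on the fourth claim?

Claim 1 — $5,074: deductible takes $1,951, $3,123 remains; patient's 30% is $936.90. Patient owes $2,887.90 (running OOP $2,887.90).
Claim 2 — $2,720: deductible met; 30% of $2,720 = $816. Patient owes $816 (running OOP $3,703.90).
Claim 3 — $576: deductible already satisfied, so patient's share is 30% × $576 = $172.80. Cost to patient: $172.80. OOP to date $3,876.70.
Claim 4 — $8,306: deductible met; 30% of $8,306 = $2,491.80. That would push OOP to $6,368.50, over the $6,175 cap, so patient pays $6,175 − $3,876.70 = $2,298.30.

$2,298.30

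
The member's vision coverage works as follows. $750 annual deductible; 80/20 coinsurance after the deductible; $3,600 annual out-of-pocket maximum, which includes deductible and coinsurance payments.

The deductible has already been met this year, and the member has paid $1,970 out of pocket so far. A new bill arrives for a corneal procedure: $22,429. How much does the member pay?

With the deductible met, the entire $22,429 is subject to coinsurance.
20% of $22,429 = $4,485.80 falls to the member.
That would bring total out-of-pocket to $6,455.80, past the $3,600 cap. The member is capped at $3,600 − $1,970 = $1,630 on this claim.

$1,630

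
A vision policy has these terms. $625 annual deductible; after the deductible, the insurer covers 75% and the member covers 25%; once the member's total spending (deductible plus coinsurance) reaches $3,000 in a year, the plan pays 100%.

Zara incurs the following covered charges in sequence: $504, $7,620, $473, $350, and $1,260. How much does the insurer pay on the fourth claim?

$262.50

Claim 1 ($504): all of it applies to the deductible. Member pays $504; OOP now $504. Insurer: $504 − $504 = $0.
Claim 2 ($7,620): $121 to deductible, leaving $7,499; 25% of $7,499 = $1,874.75. Member owes $1,995.75 (running OOP $2,499.75). Insurer: $7,620 − $1,995.75 = $5,624.25.
Claim 3 ($473): deductible met; 25% of $473 = $118.25. Cost to member: $118.25. OOP to date $2,618. Insurer: $473 − $118.25 = $354.75.
Claim 4 ($350): 25% coinsurance on $350 = $87.50. Member owes $87.50 (running OOP $2,705.50). Plan pays $350 − $87.50 = $262.50.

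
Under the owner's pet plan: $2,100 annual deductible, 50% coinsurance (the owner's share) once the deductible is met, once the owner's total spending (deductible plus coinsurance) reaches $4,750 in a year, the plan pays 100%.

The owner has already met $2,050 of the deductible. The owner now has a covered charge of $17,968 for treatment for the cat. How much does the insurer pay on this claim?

$2,050 of the $2,100 deductible is already met, leaving $50.
After the $50 deductible portion, $17,968 − $50 = $17,918 is subject to coinsurance.
Coinsurance: $17,918 × 50% = $8,959.
That puts the owner's cost at $50 + $8,959 = $9,009 before any cap.
Adding $9,009 to the $2,050 already spent would give $11,059, which exceeds the $4,750 cap; the owner pays just $4,750 − $2,050 = $2,700.
Insurer pays the balance: $17,968 − $2,700 = $15,268.

$15,268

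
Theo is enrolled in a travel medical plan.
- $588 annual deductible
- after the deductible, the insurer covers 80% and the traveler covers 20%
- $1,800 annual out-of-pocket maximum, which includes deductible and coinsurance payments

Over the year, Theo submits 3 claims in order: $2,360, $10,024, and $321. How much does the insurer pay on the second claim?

$9,166.40

Claim 1 ($2,360): $588 to deductible, leaving $1,772; 20% of $1,772 = $354.40. Cost to traveler: $942.40. OOP to date $942.40. Insurer: $2,360 − $942.40 = $1,417.60.
Claim 2 ($10,024): deductible met; 20% of $10,024 = $2,004.80. That would push OOP to $2,947.20, over the $1,800 cap, so traveler pays $1,800 − $942.40 = $857.60. Plan pays $10,024 − $857.60 = $9,166.40.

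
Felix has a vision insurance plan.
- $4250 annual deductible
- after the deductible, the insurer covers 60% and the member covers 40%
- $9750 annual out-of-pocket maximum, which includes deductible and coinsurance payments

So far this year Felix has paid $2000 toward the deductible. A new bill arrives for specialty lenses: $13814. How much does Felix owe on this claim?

Remaining deductible: $4250 − $2000 = $2250.
The remaining $11564 (= $13814 − $2250) moves to coinsurance.
Member's 40% share of $11564 is $4625.60.
So the member owes $2250 + $4625.60 = $6875.60 before any cap.
Year-to-date out-of-pocket becomes $2000 + $6875.60 = $8875.60, still under the $9750 maximum, so no cap applies.

$6875.60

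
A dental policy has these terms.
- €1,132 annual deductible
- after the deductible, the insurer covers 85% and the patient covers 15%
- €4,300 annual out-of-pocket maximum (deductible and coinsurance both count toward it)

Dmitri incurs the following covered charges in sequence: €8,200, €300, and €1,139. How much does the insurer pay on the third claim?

Claim 1 — €8,200: €1,132 finishes the deductible; €7,068 goes to coinsurance; coinsurance €7,068 × 15% = €1,060.20. Cost to patient: €2,192.20. OOP to date €2,192.20. Insurer: €8,200 − €2,192.20 = €6,007.80.
Claim 2 — €300: 15% coinsurance on €300 = €45. Patient pays €45; OOP now €2,237.20. Insurer: €300 − €45 = €255.
Claim 3 — €1,139: deductible met; 15% of €1,139 = €170.85. Patient owes €170.85 (running OOP €2,408.05). Plan pays €1,139 − €170.85 = €968.15.

€968.15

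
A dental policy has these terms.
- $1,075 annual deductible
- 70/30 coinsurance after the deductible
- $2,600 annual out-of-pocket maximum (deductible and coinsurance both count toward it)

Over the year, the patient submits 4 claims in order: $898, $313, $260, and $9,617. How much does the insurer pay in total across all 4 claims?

$8,488

Bill 1, $898: entire amount goes to the deductible. Patient owes $898 (running OOP $898). Insurer: $898 − $898 = $0.
Bill 2, $313: deductible takes $177, $136 remains; coinsurance $136 × 30% = $40.80. Cost to patient: $217.80. OOP to date $1,115.80. Insurer: $313 − $217.80 = $95.20.
Bill 3, $260: deductible already satisfied, so patient's share is 30% × $260 = $78. Patient pays $78; OOP now $1,193.80. Insurer: $260 − $78 = $182.
Bill 4, $9,617: 30% coinsurance on $9,617 = $2,885.10. Adding that to $1,193.80 gives $4,078.90, past the $2,600 cap; patient pays only $2,600 − $1,193.80 = $1,406.20. Plan pays $9,617 − $1,406.20 = $8,210.80.
Insurer total: $0 + $95.20 + $182 + $8,210.80 = $8,488.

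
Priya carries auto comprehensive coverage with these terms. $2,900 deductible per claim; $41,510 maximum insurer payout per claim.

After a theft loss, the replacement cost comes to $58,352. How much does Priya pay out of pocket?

Less the $2,900 deductible: $58,352 − $2,900 = $55,452.
Since $55,452 > $41,510, the payout is capped at $41,510.
The policyholder bears the rest of the original loss: $58,352 − $41,510 = $16,842.

$16,842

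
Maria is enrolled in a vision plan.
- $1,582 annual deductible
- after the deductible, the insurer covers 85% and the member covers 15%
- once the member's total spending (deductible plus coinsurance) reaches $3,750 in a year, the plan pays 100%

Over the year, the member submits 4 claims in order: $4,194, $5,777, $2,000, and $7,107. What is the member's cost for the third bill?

Bill 1, $4,194: $1,582 finishes the deductible; $2,612 goes to coinsurance; 15% of $2,612 = $391.80. Cost to member: $1,973.80. OOP to date $1,973.80.
Bill 2, $5,777: deductible met; 15% of $5,777 = $866.55. Member pays $866.55; OOP now $2,840.35.
Bill 3, $2,000: deductible met; 15% of $2,000 = $300. Cost to member: $300. OOP to date $3,140.35.

$300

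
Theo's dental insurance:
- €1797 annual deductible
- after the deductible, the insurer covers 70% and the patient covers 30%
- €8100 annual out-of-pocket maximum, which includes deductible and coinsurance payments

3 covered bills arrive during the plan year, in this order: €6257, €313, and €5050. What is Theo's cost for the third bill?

Claim 1 (€6257): €1797 finishes the deductible; €4460 goes to coinsurance; coinsurance €4460 × 30% = €1338. Patient pays €3135; OOP now €3135.
Claim 2 (€313): deductible already satisfied, so patient's share is 30% × €313 = €93.90. Cost to patient: €93.90. OOP to date €3228.90.
Claim 3 (€5050): deductible already satisfied, so patient's share is 30% × €5050 = €1515. Patient owes €1515 (running OOP €4743.90).

€1515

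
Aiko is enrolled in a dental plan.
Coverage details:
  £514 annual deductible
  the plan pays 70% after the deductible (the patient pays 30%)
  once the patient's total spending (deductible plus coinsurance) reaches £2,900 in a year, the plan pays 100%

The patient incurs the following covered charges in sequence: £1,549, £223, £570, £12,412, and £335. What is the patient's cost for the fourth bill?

Claim 1 — £1,549: deductible takes £514, £1,035 remains; patient's 30% is £310.50. Patient pays £824.50; OOP now £824.50.
Claim 2 — £223: deductible met; 30% of £223 = £66.90. Cost to patient: £66.90. OOP to date £891.40.
Claim 3 — £570: deductible met; 30% of £570 = £171. Patient owes £171 (running OOP £1,062.40).
Claim 4 — £12,412: deductible met; 30% of £12,412 = £3,723.60. Adding that to £1,062.40 gives £4,786, past the £2,900 cap; patient pays only £2,900 − £1,062.40 = £1,837.60.

£1,837.60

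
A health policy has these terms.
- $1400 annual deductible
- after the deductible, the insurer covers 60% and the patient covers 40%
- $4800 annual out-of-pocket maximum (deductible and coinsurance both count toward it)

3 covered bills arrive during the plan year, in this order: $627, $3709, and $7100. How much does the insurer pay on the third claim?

$4874.40

Bill 1, $627: all of it applies to the deductible. Patient pays $627; OOP now $627. Plan pays $627 − $627 = $0.
Bill 2, $3709: $773 finishes the deductible; $2936 goes to coinsurance; patient's 40% is $1174.40. Cost to patient: $1947.40. OOP to date $2574.40. Plan pays $3709 − $1947.40 = $1761.60.
Bill 3, $7100: deductible already satisfied, so patient's share is 40% × $7100 = $2840. That would push OOP to $5414.40, over the $4800 cap, so patient pays $4800 − $2574.40 = $2225.60. Insurer: $7100 − $2225.60 = $4874.40.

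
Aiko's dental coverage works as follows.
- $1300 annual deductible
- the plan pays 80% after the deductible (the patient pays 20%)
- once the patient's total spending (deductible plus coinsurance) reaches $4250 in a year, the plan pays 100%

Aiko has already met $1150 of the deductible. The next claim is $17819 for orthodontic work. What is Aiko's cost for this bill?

$3100

$1150 of the $1300 deductible is already met, leaving $150.
The remaining $17669 (= $17819 − $150) moves to coinsurance.
20% of $17669 = $3533.80 falls to the patient.
Patient responsibility before any cap: $150 + $3533.80 = $3683.80.
Adding $3683.80 to the $1150 already spent would give $4833.80, which exceeds the $4250 cap; the patient pays just $4250 − $1150 = $3100.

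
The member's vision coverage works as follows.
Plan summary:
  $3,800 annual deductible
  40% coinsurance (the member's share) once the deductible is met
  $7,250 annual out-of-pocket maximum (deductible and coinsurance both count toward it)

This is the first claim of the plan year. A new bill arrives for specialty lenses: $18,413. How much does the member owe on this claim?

$7,250

Deductible not yet touched, so the first $3,800 of the bill goes to the deductible.
After the $3,800 deductible portion, $18,413 − $3,800 = $14,613 is subject to coinsurance.
40% of $14,613 = $5,845.20 falls to the member.
Member responsibility before any cap: $3,800 + $5,845.20 = $9,645.20.
Adding $9,645.20 to the $0 already spent would give $9,645.20, which exceeds the $7,250 cap; the member pays just $7,250 − $0 = $7,250.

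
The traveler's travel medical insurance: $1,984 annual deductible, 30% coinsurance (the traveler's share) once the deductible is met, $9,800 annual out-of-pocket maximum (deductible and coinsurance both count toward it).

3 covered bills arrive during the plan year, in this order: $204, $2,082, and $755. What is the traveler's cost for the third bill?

Bill 1, $204: all of it applies to the deductible. Traveler owes $204 (running OOP $204).
Bill 2, $2,082: $1,780 to deductible, leaving $302; traveler's 30% is $90.60. Cost to traveler: $1,870.60. OOP to date $2,074.60.
Bill 3, $755: 30% coinsurance on $755 = $226.50. Traveler owes $226.50 (running OOP $2,301.10).

$226.50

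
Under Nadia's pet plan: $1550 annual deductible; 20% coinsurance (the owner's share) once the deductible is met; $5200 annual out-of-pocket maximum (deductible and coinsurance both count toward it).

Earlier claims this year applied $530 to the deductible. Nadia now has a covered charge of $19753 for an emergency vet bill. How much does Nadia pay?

$530 of the $1550 deductible is already met, leaving $1020.
After the $1020 deductible portion, $19753 − $1020 = $18733 is subject to coinsurance.
Owner's 20% share of $18733 is $3746.60.
Owner responsibility before any cap: $1020 + $3746.60 = $4766.60.
That would bring total out-of-pocket to $5296.60, past the $5200 cap. The owner is capped at $5200 − $530 = $4670 on this claim.

$4670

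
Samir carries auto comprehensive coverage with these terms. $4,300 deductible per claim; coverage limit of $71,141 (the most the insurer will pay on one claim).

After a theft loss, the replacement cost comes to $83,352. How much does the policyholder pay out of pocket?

$12,211

Subtract the deductible: $83,352 − $4,300 = $79,052.
Since $79,052 > $71,141, the payout is capped at $71,141.
Out of pocket: $83,352 − $71,141 = $12,211.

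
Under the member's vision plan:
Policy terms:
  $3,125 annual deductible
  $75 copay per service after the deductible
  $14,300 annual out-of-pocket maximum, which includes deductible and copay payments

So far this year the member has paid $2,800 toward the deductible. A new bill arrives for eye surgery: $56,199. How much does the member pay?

Remaining deductible: $3,125 − $2,800 = $325.
The remaining $55,874 (= $56,199 − $325) moves to the copay.
Copay on this service: $75.
That puts the member's cost at $325 + $75 = $400 before any cap.
Year-to-date out-of-pocket becomes $2,800 + $400 = $3,200, still under the $14,300 maximum, so no cap applies.

$400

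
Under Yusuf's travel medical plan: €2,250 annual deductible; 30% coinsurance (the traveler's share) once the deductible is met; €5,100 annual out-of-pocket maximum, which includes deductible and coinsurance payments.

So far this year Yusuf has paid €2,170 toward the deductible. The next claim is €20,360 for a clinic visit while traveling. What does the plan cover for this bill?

Remaining deductible: €2,250 − €2,170 = €80.
That leaves €20,360 − €80 = €20,280 for coinsurance.
Traveler's 30% share of €20,280 is €6,084.
Traveler responsibility before any cap: €80 + €6,084 = €6,164.
Adding €6,164 to the €2,170 already spent would give €8,334, which exceeds the €5,100 cap; the traveler pays just €5,100 − €2,170 = €2,930.
The insurer covers the remainder: €20,360 − €2,930 = €17,430.

€17,430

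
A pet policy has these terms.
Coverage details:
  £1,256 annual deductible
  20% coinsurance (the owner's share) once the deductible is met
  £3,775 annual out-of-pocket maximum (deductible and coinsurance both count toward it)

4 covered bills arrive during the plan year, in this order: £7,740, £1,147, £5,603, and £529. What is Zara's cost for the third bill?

Claim 1 (£7,740): £1,256 finishes the deductible; £6,484 goes to coinsurance; owner's 20% is £1,296.80. Owner pays £2,552.80; OOP now £2,552.80.
Claim 2 (£1,147): deductible already satisfied, so owner's share is 20% × £1,147 = £229.40. Cost to owner: £229.40. OOP to date £2,782.20.
Claim 3 (£5,603): deductible met; 20% of £5,603 = £1,120.60. Adding that to £2,782.20 gives £3,902.80, past the £3,775 cap; owner pays only £3,775 − £2,782.20 = £992.80.

£992.80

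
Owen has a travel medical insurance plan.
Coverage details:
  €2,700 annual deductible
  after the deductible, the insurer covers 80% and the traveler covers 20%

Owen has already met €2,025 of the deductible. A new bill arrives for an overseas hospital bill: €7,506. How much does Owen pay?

€2,041.20

Remaining deductible: €2,700 − €2,025 = €675.
After the €675 deductible portion, €7,506 − €675 = €6,831 is subject to coinsurance.
20% of €6,831 = €1,366.20 falls to the traveler.
That puts the traveler's cost at €675 + €1,366.20 = €2,041.20.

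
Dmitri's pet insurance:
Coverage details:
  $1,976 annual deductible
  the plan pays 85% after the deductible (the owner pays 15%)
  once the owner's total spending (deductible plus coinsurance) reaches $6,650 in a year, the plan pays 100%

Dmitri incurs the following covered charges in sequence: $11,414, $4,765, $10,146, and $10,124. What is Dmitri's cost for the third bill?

$1,521.90

Bill 1, $11,414: $1,976 to deductible, leaving $9,438; owner's 15% is $1,415.70. Owner pays $3,391.70; OOP now $3,391.70.
Bill 2, $4,765: 15% coinsurance on $4,765 = $714.75. Cost to owner: $714.75. OOP to date $4,106.45.
Bill 3, $10,146: deductible already satisfied, so owner's share is 15% × $10,146 = $1,521.90. Owner pays $1,521.90; OOP now $5,628.35.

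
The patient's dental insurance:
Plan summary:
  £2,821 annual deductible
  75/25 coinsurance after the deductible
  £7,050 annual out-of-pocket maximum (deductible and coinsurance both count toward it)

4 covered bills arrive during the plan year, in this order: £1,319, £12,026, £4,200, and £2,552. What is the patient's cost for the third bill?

Bill 1, £1,319: entire amount goes to the deductible. Patient pays £1,319; OOP now £1,319.
Bill 2, £12,026: deductible takes £1,502, £10,524 remains; patient's 25% is £2,631. Patient owes £4,133 (running OOP £5,452).
Bill 3, £4,200: deductible already satisfied, so patient's share is 25% × £4,200 = £1,050. Patient owes £1,050 (running OOP £6,502).

£1,050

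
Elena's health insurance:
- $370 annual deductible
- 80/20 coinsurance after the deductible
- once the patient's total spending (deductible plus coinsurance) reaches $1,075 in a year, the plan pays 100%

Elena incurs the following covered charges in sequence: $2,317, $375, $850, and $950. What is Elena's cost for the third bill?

Bill 1, $2,317: deductible takes $370, $1,947 remains; patient's 20% is $389.40. Patient pays $759.40; OOP now $759.40.
Bill 2, $375: 20% coinsurance on $375 = $75. Patient owes $75 (running OOP $834.40).
Bill 3, $850: deductible already satisfied, so patient's share is 20% × $850 = $170. Cost to patient: $170. OOP to date $1,004.40.

$170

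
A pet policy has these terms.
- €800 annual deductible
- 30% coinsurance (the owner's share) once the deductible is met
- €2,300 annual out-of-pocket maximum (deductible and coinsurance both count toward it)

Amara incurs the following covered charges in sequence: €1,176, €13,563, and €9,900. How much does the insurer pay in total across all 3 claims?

#1 (€1,176): €800 finishes the deductible; €376 goes to coinsurance; owner's 30% is €112.80. Cost to owner: €912.80. OOP to date €912.80. Insurer: €1,176 − €912.80 = €263.20.
#2 (€13,563): 30% coinsurance on €13,563 = €4,068.90. That would push OOP to €4,981.70, over the €2,300 cap, so owner pays €2,300 − €912.80 = €1,387.20. Insurer: €13,563 − €1,387.20 = €12,175.80.
#3 (€9,900): deductible met; 30% of €9,900 = €2,970. That would push OOP to €5,270, over the €2,300 cap, so owner pays €2,300 − €2,300 = €0. Plan pays €9,900 − €0 = €9,900.
Insurer total: €263.20 + €12,175.80 + €9,900 = €22,339.

€22,339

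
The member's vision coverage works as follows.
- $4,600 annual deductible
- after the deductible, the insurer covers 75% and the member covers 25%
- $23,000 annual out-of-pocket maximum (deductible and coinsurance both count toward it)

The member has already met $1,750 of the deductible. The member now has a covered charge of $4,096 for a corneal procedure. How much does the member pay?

$3,161.50

Remaining deductible: $4,600 − $1,750 = $2,850.
After the $2,850 deductible portion, $4,096 − $2,850 = $1,246 is subject to coinsurance.
Coinsurance: $1,246 × 25% = $311.50.
Member responsibility before any cap: $2,850 + $311.50 = $3,161.50.
Cumulative spending $1,750 + $3,161.50 = $4,911.50 stays under the $23,000 maximum.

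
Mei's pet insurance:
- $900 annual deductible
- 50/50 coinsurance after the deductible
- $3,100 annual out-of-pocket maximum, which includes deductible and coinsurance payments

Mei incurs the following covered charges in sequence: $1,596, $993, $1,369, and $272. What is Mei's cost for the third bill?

$684.50

Bill 1, $1,596: $900 to deductible, leaving $696; owner's 50% is $348. Cost to owner: $1,248. OOP to date $1,248.
Bill 2, $993: deductible already satisfied, so owner's share is 50% × $993 = $496.50. Owner owes $496.50 (running OOP $1,744.50).
Bill 3, $1,369: deductible already satisfied, so owner's share is 50% × $1,369 = $684.50. Owner pays $684.50; OOP now $2,429.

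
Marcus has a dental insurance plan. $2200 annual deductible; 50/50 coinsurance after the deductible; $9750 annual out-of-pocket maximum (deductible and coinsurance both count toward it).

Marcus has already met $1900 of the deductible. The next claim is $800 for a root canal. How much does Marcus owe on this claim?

$550

Deductible still to meet: $2200 − $1900 = $300.
The remaining $500 (= $800 − $300) moves to coinsurance.
Patient's 50% share of $500 is $250.
So the patient owes $300 + $250 = $550 before any cap.
Cumulative spending $1900 + $550 = $2450 stays under the $9750 maximum.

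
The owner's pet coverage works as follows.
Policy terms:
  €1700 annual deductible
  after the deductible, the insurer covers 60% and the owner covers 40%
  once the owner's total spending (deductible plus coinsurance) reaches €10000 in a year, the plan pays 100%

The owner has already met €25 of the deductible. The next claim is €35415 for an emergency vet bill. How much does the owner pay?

Deductible still to meet: €1700 − €25 = €1675.
The remaining €33740 (= €35415 − €1675) moves to coinsurance.
Coinsurance: €33740 × 40% = €13496.
That puts the owner's cost at €1675 + €13496 = €15171 before any cap.
Year-to-date out-of-pocket would reach €25 + €15171 = €15196, above the €10000 maximum, so the owner pays only €10000 − €25 = €9975.

€9975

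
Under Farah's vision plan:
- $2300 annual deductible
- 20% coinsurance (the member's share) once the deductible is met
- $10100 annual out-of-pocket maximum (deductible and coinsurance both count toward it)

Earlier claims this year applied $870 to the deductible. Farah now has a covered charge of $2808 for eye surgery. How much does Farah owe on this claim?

Remaining deductible: $2300 − $870 = $1430.
The remaining $1378 (= $2808 − $1430) moves to coinsurance.
20% of $1378 = $275.60 falls to the member.
So the member owes $1430 + $275.60 = $1705.60 before any cap.
Year-to-date out-of-pocket becomes $870 + $1705.60 = $2575.60, still under the $10100 maximum, so no cap applies.

$1705.60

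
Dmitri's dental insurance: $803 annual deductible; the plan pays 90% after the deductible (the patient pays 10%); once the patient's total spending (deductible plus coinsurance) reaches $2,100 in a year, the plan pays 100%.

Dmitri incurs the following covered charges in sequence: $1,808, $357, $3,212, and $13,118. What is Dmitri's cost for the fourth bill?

Bill 1, $1,808: deductible takes $803, $1,005 remains; 10% of $1,005 = $100.50. Patient owes $903.50 (running OOP $903.50).
Bill 2, $357: deductible already satisfied, so patient's share is 10% × $357 = $35.70. Patient pays $35.70; OOP now $939.20.
Bill 3, $3,212: 10% coinsurance on $3,212 = $321.20. Patient pays $321.20; OOP now $1,260.40.
Bill 4, $13,118: deductible already satisfied, so patient's share is 10% × $13,118 = $1,311.80. Adding that to $1,260.40 gives $2,572.20, past the $2,100 cap; patient pays only $2,100 − $1,260.40 = $839.60.

$839.60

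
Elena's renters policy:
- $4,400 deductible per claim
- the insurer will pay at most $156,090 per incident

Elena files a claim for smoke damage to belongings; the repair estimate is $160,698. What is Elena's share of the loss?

$4,608

Less the $4,400 deductible: $160,698 − $4,400 = $156,298.
The $156,090 per-incident cap binds; insurer pays $156,090.
Tenant's share is the uncovered remainder: $160,698 − $156,090 = $4,608.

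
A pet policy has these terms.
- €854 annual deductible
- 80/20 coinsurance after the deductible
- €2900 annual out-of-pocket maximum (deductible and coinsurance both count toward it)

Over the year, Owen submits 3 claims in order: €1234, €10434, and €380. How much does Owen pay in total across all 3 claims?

Claim 1 — €1234: deductible takes €854, €380 remains; coinsurance €380 × 20% = €76. Owner owes €930 (running OOP €930).
Claim 2 — €10434: deductible met; 20% of €10434 = €2086.80. That would push OOP to €3016.80, over the €2900 cap, so owner pays €2900 − €930 = €1970.
Claim 3 — €380: 20% coinsurance on €380 = €76. OOP would hit €2976 > €2900, so the cap limits the owner to €2900 − €2900 = €0.
Summing the owner's payments: €930 + €1970 + €0 = €2900.

€2900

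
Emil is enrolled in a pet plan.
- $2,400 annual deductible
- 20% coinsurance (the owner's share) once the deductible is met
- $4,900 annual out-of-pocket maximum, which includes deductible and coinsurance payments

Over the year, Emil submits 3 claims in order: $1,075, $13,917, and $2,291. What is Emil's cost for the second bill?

$3,825

#1 ($1,075): all of it applies to the deductible. Cost to owner: $1,075. OOP to date $1,075.
#2 ($13,917): deductible takes $1,325, $12,592 remains; 20% of $12,592 = $2,518.40. Deductible plus coinsurance: $1,325 + $2,518.40 = $3,843.40. That would push OOP to $4,918.40, over the $4,900 cap, so owner pays $4,900 − $1,075 = $3,825.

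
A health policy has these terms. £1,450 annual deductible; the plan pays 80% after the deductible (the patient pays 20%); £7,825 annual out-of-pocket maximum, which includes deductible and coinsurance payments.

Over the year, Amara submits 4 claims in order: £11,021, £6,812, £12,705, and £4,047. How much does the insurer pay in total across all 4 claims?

Bill 1, £11,021: £1,450 finishes the deductible; £9,571 goes to coinsurance; 20% of £9,571 = £1,914.20. Patient pays £3,364.20; OOP now £3,364.20. Plan pays £11,021 − £3,364.20 = £7,656.80.
Bill 2, £6,812: deductible already satisfied, so patient's share is 20% × £6,812 = £1,362.40. Patient pays £1,362.40; OOP now £4,726.60. Plan pays £6,812 − £1,362.40 = £5,449.60.
Bill 3, £12,705: deductible met; 20% of £12,705 = £2,541. Patient pays £2,541; OOP now £7,267.60. Insurer: £12,705 − £2,541 = £10,164.
Bill 4, £4,047: deductible met; 20% of £4,047 = £809.40. Adding that to £7,267.60 gives £8,077, past the £7,825 cap; patient pays only £7,825 − £7,267.60 = £557.40. Insurer: £4,047 − £557.40 = £3,489.60.
Insurer total: £7,656.80 + £5,449.60 + £10,164 + £3,489.60 = £26,760.

£26,760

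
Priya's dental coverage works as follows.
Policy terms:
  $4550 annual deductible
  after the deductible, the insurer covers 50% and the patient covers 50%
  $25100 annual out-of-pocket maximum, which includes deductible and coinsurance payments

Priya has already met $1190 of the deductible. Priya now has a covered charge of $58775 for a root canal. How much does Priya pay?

$1190 of the $4550 deductible is already met, leaving $3360.
That leaves $58775 − $3360 = $55415 for coinsurance.
50% of $55415 = $27707.50 falls to the patient.
Patient responsibility before any cap: $3360 + $27707.50 = $31067.50.
Year-to-date out-of-pocket would reach $1190 + $31067.50 = $32257.50, above the $25100 maximum, so the patient pays only $25100 − $1190 = $23910.

$23910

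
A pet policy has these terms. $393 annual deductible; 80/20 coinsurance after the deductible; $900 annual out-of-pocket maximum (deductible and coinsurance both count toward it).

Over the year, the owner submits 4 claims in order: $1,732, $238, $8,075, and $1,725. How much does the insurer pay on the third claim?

Claim 1 ($1,732): $393 finishes the deductible; $1,339 goes to coinsurance; owner's 20% is $267.80. Cost to owner: $660.80. OOP to date $660.80. Insurer: $1,732 − $660.80 = $1,071.20.
Claim 2 ($238): deductible met; 20% of $238 = $47.60. Cost to owner: $47.60. OOP to date $708.40. Insurer: $238 − $47.60 = $190.40.
Claim 3 ($8,075): deductible already satisfied, so owner's share is 20% × $8,075 = $1,615. Adding that to $708.40 gives $2,323.40, past the $900 cap; owner pays only $900 − $708.40 = $191.60. Plan pays $8,075 − $191.60 = $7,883.40.

$7,883.40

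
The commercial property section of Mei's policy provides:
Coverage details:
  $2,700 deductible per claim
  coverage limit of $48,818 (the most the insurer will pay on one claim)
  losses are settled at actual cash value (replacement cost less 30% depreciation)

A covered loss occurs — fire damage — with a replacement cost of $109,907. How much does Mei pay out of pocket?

Depreciate 30%: the covered value is $109,907 × 0.7 = $76,934.90.
Subtract the deductible: $76,934.90 − $2,700 = $74,234.90.
The $48,818 per-incident cap binds; insurer pays $48,818.
Business's share is the uncovered remainder: $109,907 − $48,818 = $61,089.

$61,089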